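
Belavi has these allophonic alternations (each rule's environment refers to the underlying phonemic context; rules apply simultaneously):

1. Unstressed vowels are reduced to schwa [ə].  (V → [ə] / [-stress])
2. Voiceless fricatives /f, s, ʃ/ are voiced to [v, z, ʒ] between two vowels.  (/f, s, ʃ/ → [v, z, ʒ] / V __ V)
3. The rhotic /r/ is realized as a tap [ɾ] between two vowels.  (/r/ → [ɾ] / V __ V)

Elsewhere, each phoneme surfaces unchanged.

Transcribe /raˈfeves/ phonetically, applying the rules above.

[rəˈvevəs]

/r/ — word-initial; rule 3 does not apply here → [r].
/a/ (between /r/ and /f/): in an unstressed syllable, so rule 1 applies → [ə].
/f/ — between /a/ and /e/, between two vowels — surfaces as [v] (rule 2).
/e/ (between /f/ and /v/) fails the environment for rule 1, so it stays [e].
/v/ (between /e/ and /e/) is unaffected → [v].
/e/ (between /v/ and /s/): in an unstressed syllable, so rule 1 applies → [ə].
/s/ (word-final) is in the target of rule 2 but the environment (between two vowels) is not met → [s].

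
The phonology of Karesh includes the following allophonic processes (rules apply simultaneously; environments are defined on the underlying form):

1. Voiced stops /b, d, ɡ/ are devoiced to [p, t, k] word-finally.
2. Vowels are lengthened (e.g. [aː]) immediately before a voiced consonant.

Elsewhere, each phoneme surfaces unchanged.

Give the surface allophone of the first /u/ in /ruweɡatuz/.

[uː]

/u/ (between /r/ and /w/) occurs before a voiced consonant → [uː] by rule 2.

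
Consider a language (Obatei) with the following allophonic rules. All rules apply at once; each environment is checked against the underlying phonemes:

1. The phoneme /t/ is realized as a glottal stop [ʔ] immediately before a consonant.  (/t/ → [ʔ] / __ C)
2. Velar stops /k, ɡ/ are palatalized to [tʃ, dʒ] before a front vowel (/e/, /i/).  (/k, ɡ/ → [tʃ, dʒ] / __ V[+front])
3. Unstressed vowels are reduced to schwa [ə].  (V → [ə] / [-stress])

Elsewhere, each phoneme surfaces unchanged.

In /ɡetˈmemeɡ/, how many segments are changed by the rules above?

4

Segments that undergo a rule: /ɡ/ → [dʒ] (rule 2); /e/ → [ə] (rule 3); /t/ → [ʔ] (rule 1); /e/ → [ə] (rule 3).
All other segments surface unchanged.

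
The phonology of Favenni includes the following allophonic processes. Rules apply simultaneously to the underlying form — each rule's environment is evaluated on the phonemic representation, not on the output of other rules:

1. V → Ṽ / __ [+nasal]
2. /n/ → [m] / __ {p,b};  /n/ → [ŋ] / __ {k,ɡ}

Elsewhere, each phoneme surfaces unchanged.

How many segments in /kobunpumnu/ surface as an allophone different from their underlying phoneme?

3

Segments that undergo a rule: /u/ → [ũ] (rule 1); /n/ → [m] (rule 2); /u/ → [ũ] (rule 1).
All other segments surface unchanged.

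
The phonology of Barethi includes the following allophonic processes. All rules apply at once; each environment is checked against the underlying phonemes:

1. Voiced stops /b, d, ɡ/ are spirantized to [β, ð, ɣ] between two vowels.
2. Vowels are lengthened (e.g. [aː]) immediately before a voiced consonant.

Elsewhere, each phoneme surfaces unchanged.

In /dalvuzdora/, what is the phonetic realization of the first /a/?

[aː]

/a/ meets the environment for rule 2 (before a voiced consonant) → [aː].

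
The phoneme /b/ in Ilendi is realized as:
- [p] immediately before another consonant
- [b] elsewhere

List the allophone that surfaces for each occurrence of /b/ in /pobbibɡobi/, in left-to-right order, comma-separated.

[p], [b], [p], [b]

Occurrence 1 (position 3): immediately before another consonant → [p].
Occurrence 2 (position 4): no conditioning environment matches → elsewhere allophone [b].
Occurrence 3 (position 6): immediately before another consonant → [p].
Occurrence 4 (position 9): no conditioning environment matches → elsewhere allophone [b].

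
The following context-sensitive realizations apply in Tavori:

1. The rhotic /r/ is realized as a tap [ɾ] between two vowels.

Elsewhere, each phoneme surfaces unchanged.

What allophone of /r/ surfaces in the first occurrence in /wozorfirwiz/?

/r/ — between /o/ and /f/; rule 1 does not apply here → [r].

[r]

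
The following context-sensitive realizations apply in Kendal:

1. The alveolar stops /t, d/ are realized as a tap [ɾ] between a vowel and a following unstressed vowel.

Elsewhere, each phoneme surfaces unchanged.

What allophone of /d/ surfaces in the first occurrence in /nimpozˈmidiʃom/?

[ɾ]

/d/ meets the environment for rule 1 (between a vowel and a following unstressed vowel) → [ɾ].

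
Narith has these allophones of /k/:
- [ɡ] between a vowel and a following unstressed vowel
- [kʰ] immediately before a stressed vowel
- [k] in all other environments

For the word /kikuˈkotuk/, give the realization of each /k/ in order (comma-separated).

[k], [ɡ], [kʰ], [k]

Occurrence 1 (position 1): no conditioning environment matches → elsewhere allophone [k].
Occurrence 2 (position 3): between a vowel and a following unstressed vowel → [ɡ].
Occurrence 3 (position 5): immediately before a stressed vowel → [kʰ].
Occurrence 4 (position 9): no conditioning environment matches → elsewhere allophone [k].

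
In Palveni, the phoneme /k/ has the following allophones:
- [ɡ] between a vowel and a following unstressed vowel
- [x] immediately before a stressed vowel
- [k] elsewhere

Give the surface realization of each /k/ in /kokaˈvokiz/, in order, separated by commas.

Occurrence 1 (position 1): no conditioning environment matches → elsewhere allophone [k].
Occurrence 2 (position 3): between a vowel and a following unstressed vowel → [ɡ].
Occurrence 3 (position 7): between a vowel and a following unstressed vowel → [ɡ].

[k], [ɡ], [ɡ]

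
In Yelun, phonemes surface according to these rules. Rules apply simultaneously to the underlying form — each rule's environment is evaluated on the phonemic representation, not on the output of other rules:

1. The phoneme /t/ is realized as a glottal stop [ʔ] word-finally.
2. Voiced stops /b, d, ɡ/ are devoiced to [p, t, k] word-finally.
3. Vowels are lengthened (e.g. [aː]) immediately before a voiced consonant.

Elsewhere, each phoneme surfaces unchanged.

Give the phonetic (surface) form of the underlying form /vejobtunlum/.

[veːjoːbtuːnluːm]

/v/ stays [v].
/e/ — between /v/ and /j/, before a voiced consonant — surfaces as [eː] (rule 3).
/j/ stays [j].
/o/ (between /j/ and /b/) occurs before a voiced consonant → [oː] by rule 3.
/b/ (between /o/ and /t/) fails the environment for rule 2, so it stays [b].
/t/ (between /b/ and /u/) is in the target of rule 1 but the environment (word-finally) is not met → [t].
/u/ meets the environment for rule 3 (before a voiced consonant) → [uː].
/n/ (between /u/ and /l/): no rule targets it → [n].
/l/ (between /n/ and /u/) is unaffected → [l].
/u/ — between /l/ and /m/, before a voiced consonant — surfaces as [uː] (rule 3).
/m/ — not in any rule's target class → [m].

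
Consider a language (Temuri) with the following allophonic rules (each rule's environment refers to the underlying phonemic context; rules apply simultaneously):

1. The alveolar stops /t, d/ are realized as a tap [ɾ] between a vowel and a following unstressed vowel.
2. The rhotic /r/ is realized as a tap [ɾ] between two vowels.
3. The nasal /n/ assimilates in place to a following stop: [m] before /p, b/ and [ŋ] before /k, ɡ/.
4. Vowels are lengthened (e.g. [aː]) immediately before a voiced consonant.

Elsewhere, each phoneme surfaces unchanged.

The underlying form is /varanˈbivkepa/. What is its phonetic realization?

[vaːɾaːmˈbiːvkepa]

/v/ (word-initial): no rule targets it → [v].
Rule 4 applies to /a/ (between /v/ and /r/: before a voiced consonant) → [aː].
/r/ (between /a/ and /a/) occurs between two vowels → [ɾ] by rule 2.
Rule 4 applies to /a/ (between /r/ and /n/: before a voiced consonant) → [aː].
/n/ meets the environment for rule 3 (before a labial or velar stop) → [m].
/b/ (between /n/ and /i/) is unaffected → [b].
Rule 4 applies to /i/ (between /b/ and /v/: before a voiced consonant) → [iː].
/v/ (between /i/ and /k/): no rule targets it → [v].
/k/ (between /v/ and /e/): no rule targets it → [k].
/e/ — between /k/ and /p/; rule 4 does not apply here → [e].
/p/ (between /e/ and /a/): no rule targets it → [p].
/a/ (word-final): rule 4 targets it, but not before a voiced consonant → unchanged [a].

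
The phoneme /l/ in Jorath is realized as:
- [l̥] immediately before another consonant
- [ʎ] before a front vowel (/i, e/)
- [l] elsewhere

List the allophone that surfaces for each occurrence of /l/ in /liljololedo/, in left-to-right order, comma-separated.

[ʎ], [l̥], [l], [ʎ]

Occurrence 1 (position 1): before a front vowel (/i, e/) → [ʎ].
Occurrence 2 (position 3): immediately before another consonant → [l̥].
Occurrence 3 (position 6): no conditioning environment matches → elsewhere allophone [l].
Occurrence 4 (position 8): before a front vowel (/i, e/) → [ʎ].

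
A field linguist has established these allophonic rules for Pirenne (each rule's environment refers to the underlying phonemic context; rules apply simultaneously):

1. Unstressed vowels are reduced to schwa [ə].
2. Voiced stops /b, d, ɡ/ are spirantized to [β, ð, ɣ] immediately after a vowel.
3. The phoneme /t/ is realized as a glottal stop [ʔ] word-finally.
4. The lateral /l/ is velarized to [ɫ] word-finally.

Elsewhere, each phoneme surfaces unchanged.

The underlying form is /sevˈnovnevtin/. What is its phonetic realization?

/s/ stays [s].
/e/ — between /s/ and /v/, in an unstressed syllable — surfaces as [ə] (rule 1).
/v/ stays [v].
/n/ — not in any rule's target class → [n].
/o/ (between /n/ and /v/) is in the target of rule 1 but the environment (in an unstressed syllable) is not met → [o].
/v/ — not in any rule's target class → [v].
/n/ (between /v/ and /e/) is unaffected → [n].
/e/ (between /n/ and /v/): in an unstressed syllable, so rule 1 applies → [ə].
/v/ stays [v].
/t/ (between /v/ and /i/): rule 3 targets it, but not word-finally → unchanged [t].
Rule 1 applies to /i/ (between /t/ and /n/: in an unstressed syllable) → [ə].
/n/ (word-final) is unaffected → [n].

[səvˈnovnəvtən]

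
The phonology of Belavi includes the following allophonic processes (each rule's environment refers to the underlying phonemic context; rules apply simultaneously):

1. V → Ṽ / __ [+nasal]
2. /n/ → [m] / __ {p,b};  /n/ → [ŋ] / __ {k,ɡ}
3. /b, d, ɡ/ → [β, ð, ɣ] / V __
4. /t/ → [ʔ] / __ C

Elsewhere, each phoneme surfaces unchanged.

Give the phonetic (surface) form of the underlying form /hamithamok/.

[hãmiʔhãmok]

/h/ — not in any rule's target class → [h].
/a/ meets the environment for rule 1 (before a nasal consonant) → [ã].
/m/ — not in any rule's target class → [m].
/i/ — between /m/ and /t/; rule 1 does not apply here → [i].
Rule 4 applies to /t/ (between /i/ and /h/: immediately before a consonant) → [ʔ].
/h/ — not in any rule's target class → [h].
/a/ (between /h/ and /m/) occurs before a nasal consonant → [ã] by rule 1.
/m/ stays [m].
/o/ (between /m/ and /k/): rule 1 targets it, but not before a nasal consonant → unchanged [o].
/k/ (word-final): no rule targets it → [k].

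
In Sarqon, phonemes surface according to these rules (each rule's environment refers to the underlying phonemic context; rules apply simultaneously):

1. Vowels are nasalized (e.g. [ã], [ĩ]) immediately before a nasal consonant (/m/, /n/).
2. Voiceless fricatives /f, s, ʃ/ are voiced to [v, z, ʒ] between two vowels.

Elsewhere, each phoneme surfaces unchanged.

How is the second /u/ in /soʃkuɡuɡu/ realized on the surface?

[u]

/u/ (between /ɡ/ and /ɡ/): rule 1 targets it, but not before a nasal consonant → unchanged [u].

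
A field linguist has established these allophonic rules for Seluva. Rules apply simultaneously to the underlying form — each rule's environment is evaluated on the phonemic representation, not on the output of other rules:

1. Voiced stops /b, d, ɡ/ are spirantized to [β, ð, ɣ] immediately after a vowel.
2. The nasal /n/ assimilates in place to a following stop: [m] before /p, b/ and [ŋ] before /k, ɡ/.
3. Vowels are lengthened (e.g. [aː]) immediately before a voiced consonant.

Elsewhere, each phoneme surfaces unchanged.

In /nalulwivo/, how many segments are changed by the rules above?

3

Segments that undergo a rule: /a/ → [aː] (rule 3); /u/ → [uː] (rule 3); /i/ → [iː] (rule 3).
All other segments surface unchanged.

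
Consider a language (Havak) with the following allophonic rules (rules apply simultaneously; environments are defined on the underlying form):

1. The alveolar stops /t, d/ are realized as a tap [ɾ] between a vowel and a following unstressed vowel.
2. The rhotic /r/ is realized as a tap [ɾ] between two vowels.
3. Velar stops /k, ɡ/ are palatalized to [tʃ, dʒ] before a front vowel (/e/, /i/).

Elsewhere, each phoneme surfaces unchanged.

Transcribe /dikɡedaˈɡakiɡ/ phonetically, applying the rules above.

[dikdʒeɾaˈɡatʃiɡ]

/d/ (word-initial) fails the environment for rule 1, so it stays [d].
/i/ (between /d/ and /k/) is unaffected → [i].
/k/ (between /i/ and /ɡ/) fails the environment for rule 3, so it stays [k].
/ɡ/ — between /k/ and /e/, before a front vowel — surfaces as [dʒ] (rule 3).
/e/ (between /ɡ/ and /d/): no rule targets it → [e].
/d/ — between /e/ and /a/, between a vowel and a following unstressed vowel — surfaces as [ɾ] (rule 1).
/a/ (between /d/ and /ɡ/): no rule targets it → [a].
/ɡ/ (between /a/ and /a/) fails the environment for rule 3, so it stays [ɡ].
/a/ (between /ɡ/ and /k/): no rule targets it → [a].
/k/ (between /a/ and /i/): before a front vowel, so rule 3 applies → [tʃ].
/i/ (between /k/ and /ɡ/) is unaffected → [i].
/ɡ/ (word-final) is in the target of rule 3 but the environment (before a front vowel) is not met → [ɡ].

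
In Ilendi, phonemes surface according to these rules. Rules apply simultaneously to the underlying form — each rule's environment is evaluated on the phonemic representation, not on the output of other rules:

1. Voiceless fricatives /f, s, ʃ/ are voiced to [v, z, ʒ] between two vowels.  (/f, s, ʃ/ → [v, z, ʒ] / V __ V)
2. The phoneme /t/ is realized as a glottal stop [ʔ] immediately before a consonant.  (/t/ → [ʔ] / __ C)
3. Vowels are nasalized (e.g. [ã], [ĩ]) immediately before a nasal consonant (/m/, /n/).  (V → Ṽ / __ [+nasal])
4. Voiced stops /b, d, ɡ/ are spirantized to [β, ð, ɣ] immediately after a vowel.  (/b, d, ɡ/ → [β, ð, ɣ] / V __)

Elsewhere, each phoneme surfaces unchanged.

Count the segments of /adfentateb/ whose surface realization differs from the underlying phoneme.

3

Segments that undergo a rule: /d/ → [ð] (rule 4); /e/ → [ẽ] (rule 3); /b/ → [β] (rule 4).
All other segments surface unchanged.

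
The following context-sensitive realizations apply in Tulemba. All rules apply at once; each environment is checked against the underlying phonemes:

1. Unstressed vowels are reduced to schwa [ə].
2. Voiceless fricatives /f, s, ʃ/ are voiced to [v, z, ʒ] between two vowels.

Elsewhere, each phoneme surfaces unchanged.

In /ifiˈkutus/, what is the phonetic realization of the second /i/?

[ə]

/i/ (between /f/ and /k/) occurs in an unstressed syllable → [ə] by rule 1.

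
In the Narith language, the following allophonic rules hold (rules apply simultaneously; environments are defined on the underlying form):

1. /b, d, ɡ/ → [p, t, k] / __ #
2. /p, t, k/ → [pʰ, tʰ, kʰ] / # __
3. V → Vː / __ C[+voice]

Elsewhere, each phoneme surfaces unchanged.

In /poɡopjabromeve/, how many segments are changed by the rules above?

Segments that undergo a rule: /p/ → [pʰ] (rule 2); /o/ → [oː] (rule 3); /a/ → [aː] (rule 3); /o/ → [oː] (rule 3); /e/ → [eː] (rule 3).
All other segments surface unchanged.

5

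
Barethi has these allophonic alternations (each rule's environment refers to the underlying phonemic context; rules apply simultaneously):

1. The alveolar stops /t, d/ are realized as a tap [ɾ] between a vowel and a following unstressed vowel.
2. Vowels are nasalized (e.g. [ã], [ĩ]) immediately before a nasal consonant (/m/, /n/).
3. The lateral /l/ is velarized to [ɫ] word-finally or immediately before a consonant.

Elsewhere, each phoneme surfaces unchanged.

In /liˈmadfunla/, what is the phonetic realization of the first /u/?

[ũ]

/u/ (between /f/ and /n/) occurs before a nasal consonant → [ũ] by rule 2.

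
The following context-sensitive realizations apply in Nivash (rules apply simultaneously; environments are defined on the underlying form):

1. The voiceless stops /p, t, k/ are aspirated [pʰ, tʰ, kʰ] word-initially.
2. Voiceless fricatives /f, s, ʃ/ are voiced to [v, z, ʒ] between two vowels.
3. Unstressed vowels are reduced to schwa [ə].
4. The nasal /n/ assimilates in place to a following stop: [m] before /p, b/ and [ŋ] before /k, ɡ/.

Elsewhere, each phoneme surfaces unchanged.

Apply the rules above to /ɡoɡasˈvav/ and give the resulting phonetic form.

[ɡəɡəsˈvav]

/ɡ/ (word-initial) is unaffected → [ɡ].
/o/ (between /ɡ/ and /ɡ/) occurs in an unstressed syllable → [ə] by rule 3.
/ɡ/ — not in any rule's target class → [ɡ].
/a/ (between /ɡ/ and /s/) occurs in an unstressed syllable → [ə] by rule 3.
/s/ (between /a/ and /v/) fails the environment for rule 2, so it stays [s].
/v/ (between /s/ and /a/) is unaffected → [v].
/a/ (between /v/ and /v/) is in the target of rule 3 but the environment (in an unstressed syllable) is not met → [a].
/v/ (word-final) is unaffected → [v].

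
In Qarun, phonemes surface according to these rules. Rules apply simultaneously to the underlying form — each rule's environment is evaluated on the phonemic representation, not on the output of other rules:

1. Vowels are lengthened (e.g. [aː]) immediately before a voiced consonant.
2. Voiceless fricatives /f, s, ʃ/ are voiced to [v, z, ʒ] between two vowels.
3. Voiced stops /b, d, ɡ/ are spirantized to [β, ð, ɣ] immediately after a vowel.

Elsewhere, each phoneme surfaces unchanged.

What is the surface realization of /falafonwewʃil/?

/f/ (word-initial) is in the target of rule 2 but the environment (between two vowels) is not met → [f].
/a/ meets the environment for rule 1 (before a voiced consonant) → [aː].
/l/ (between /a/ and /a/): no rule targets it → [l].
/a/ — between /l/ and /f/; rule 1 does not apply here → [a].
/f/ meets the environment for rule 2 (between two vowels) → [v].
/o/ (between /f/ and /n/): before a voiced consonant, so rule 1 applies → [oː].
/n/ (between /o/ and /w/): no rule targets it → [n].
/w/ (between /n/ and /e/) is unaffected → [w].
/e/ meets the environment for rule 1 (before a voiced consonant) → [eː].
/w/ (between /e/ and /ʃ/) is unaffected → [w].
/ʃ/ — between /w/ and /i/; rule 2 does not apply here → [ʃ].
/i/ — between /ʃ/ and /l/, before a voiced consonant — surfaces as [iː] (rule 1).
/l/ (word-final) is unaffected → [l].

[faːlavoːnweːwʃiːl]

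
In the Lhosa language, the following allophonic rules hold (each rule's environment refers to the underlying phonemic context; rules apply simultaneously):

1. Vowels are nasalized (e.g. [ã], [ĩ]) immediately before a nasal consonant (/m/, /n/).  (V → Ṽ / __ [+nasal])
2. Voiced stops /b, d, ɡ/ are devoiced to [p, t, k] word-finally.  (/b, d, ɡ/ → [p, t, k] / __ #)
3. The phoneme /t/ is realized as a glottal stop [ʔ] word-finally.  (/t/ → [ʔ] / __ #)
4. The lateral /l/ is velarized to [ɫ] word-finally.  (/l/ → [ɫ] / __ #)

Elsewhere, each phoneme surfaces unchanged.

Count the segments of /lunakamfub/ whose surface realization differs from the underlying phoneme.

3

Segments that undergo a rule: /u/ → [ũ] (rule 1); /a/ → [ã] (rule 1); /b/ → [p] (rule 2).
All other segments surface unchanged.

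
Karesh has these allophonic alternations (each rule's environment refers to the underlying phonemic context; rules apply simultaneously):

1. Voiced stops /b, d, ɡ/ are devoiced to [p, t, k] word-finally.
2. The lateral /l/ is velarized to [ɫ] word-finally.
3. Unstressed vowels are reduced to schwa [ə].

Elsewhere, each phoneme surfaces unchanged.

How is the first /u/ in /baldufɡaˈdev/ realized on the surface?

[ə]

/u/ — between /d/ and /f/, in an unstressed syllable — surfaces as [ə] (rule 3).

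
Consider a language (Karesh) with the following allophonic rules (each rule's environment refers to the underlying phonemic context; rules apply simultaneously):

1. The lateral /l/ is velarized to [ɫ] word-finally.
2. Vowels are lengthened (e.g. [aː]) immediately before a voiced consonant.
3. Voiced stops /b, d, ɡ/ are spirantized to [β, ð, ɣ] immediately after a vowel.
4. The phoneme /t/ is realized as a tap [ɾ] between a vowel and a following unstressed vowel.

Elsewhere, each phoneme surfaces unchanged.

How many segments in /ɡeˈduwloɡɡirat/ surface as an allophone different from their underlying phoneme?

6

Segments that undergo a rule: /e/ → [eː] (rule 2); /d/ → [ð] (rule 3); /u/ → [uː] (rule 2); /o/ → [oː] (rule 2); /ɡ/ → [ɣ] (rule 3); /i/ → [iː] (rule 2).
All other segments surface unchanged.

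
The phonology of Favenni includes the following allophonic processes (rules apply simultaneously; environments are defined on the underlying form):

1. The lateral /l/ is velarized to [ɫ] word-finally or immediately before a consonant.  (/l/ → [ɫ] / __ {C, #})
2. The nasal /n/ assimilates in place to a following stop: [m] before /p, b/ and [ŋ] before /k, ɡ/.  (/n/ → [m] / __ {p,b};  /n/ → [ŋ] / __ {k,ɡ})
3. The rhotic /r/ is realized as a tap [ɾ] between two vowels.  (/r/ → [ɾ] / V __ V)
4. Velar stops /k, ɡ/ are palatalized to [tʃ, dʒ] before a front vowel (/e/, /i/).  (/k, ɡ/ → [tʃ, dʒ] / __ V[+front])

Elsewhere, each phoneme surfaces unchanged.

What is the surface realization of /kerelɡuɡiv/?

/k/ (word-initial) occurs before a front vowel → [tʃ] by rule 4.
/e/ (between /k/ and /r/) is unaffected → [e].
/r/ — between /e/ and /e/, between two vowels — surfaces as [ɾ] (rule 3).
/e/ — not in any rule's target class → [e].
/l/ (between /e/ and /ɡ/) occurs word-finally or immediately before a consonant → [ɫ] by rule 1.
/ɡ/ (between /l/ and /u/) is in the target of rule 4 but the environment (before a front vowel) is not met → [ɡ].
/u/ — not in any rule's target class → [u].
/ɡ/ (between /u/ and /i/) occurs before a front vowel → [dʒ] by rule 4.
/i/ (between /ɡ/ and /v/) is unaffected → [i].
/v/ — not in any rule's target class → [v].

[tʃeɾeɫɡudʒiv]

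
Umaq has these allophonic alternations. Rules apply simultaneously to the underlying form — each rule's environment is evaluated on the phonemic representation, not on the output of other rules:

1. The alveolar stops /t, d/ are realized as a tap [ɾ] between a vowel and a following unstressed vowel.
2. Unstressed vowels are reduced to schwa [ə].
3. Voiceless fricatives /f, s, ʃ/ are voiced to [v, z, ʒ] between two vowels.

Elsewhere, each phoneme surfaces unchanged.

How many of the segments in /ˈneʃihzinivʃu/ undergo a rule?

5

Segments that undergo a rule: /ʃ/ → [ʒ] (rule 3); /i/ → [ə] (rule 2); /i/ → [ə] (rule 2); /i/ → [ə] (rule 2); /u/ → [ə] (rule 2).
All other segments surface unchanged.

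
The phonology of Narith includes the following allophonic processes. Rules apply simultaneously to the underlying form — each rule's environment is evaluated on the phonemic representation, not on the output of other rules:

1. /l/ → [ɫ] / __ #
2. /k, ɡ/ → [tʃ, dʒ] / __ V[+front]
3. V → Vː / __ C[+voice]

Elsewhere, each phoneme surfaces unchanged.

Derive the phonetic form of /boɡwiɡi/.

[boːɡwiːdʒi]

/b/ (word-initial): no rule targets it → [b].
/o/ (between /b/ and /ɡ/) occurs before a voiced consonant → [oː] by rule 3.
/ɡ/ — between /o/ and /w/; rule 2 does not apply here → [ɡ].
/w/ stays [w].
/i/ meets the environment for rule 3 (before a voiced consonant) → [iː].
/ɡ/ (between /i/ and /i/) occurs before a front vowel → [dʒ] by rule 2.
/i/ (word-final) fails the environment for rule 3, so it stays [i].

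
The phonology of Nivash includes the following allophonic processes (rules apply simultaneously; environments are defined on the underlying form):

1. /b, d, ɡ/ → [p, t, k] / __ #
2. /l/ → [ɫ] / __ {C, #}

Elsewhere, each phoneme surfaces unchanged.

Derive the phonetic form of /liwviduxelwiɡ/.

/l/ (word-initial): rule 2 targets it, but not word-finally or immediately before a consonant → unchanged [l].
/d/ — between /i/ and /u/; rule 1 does not apply here → [d].
/l/ (between /e/ and /w/) occurs word-finally or immediately before a consonant → [ɫ] by rule 2.
/ɡ/ (word-final) occurs word-finally → [k] by rule 1.

[liwviduxeɫwik]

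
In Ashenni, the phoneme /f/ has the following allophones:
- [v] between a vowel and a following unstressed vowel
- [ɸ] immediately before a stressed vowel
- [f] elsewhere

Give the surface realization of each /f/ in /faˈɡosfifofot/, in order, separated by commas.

Occurrence 1 (position 1): no conditioning environment matches → elsewhere allophone [f].
Occurrence 2 (position 6): no conditioning environment matches → elsewhere allophone [f].
Occurrence 3 (position 8): between a vowel and a following unstressed vowel → [v].
Occurrence 4 (position 10): between a vowel and a following unstressed vowel → [v].

[f], [f], [v], [v]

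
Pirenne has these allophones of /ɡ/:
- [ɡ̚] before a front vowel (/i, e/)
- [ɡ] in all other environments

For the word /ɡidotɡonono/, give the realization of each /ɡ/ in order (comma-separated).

[ɡ̚], [ɡ]

Occurrence 1 (position 1): before a front vowel (/i, e/) → [ɡ̚].
Occurrence 2 (position 6): no conditioning environment matches → elsewhere allophone [ɡ].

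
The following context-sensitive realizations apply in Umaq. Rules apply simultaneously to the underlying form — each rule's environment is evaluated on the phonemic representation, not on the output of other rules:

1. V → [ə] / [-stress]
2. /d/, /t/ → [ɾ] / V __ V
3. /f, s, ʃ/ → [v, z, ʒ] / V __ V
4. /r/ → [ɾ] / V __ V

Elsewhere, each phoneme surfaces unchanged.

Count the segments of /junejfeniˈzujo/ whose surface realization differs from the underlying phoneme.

5

Segments that undergo a rule: /u/ → [ə] (rule 1); /e/ → [ə] (rule 1); /e/ → [ə] (rule 1); /i/ → [ə] (rule 1); /o/ → [ə] (rule 1).
All other segments surface unchanged.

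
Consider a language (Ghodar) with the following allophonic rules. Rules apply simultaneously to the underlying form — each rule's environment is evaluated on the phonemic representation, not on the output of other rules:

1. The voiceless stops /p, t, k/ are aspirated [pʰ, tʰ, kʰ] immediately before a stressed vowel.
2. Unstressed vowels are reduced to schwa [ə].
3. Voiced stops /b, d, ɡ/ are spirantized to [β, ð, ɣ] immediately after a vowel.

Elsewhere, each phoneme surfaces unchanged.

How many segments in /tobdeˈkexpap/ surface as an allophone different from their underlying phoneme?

5

Segments that undergo a rule: /o/ → [ə] (rule 2); /b/ → [β] (rule 3); /e/ → [ə] (rule 2); /k/ → [kʰ] (rule 1); /a/ → [ə] (rule 2).
All other segments surface unchanged.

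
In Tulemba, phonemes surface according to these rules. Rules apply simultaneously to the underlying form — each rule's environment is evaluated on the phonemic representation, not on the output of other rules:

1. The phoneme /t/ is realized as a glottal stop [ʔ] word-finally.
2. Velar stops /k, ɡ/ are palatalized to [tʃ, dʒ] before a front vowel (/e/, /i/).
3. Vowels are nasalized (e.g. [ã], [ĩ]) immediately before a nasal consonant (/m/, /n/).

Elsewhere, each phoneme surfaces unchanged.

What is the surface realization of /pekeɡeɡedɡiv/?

/e/ (between /p/ and /k/) is in the target of rule 3 but the environment (before a nasal consonant) is not met → [e].
/k/ meets the environment for rule 2 (before a front vowel) → [tʃ].
/e/ (between /k/ and /ɡ/): rule 3 targets it, but not before a nasal consonant → unchanged [e].
Rule 2 applies to /ɡ/ (between /e/ and /e/: before a front vowel) → [dʒ].
/e/ (between /ɡ/ and /ɡ/) fails the environment for rule 3, so it stays [e].
/ɡ/ (between /e/ and /e/) occurs before a front vowel → [dʒ] by rule 2.
/e/ (between /ɡ/ and /d/) is in the target of rule 3 but the environment (before a nasal consonant) is not met → [e].
/ɡ/ (between /d/ and /i/): before a front vowel, so rule 2 applies → [dʒ].
/i/ (between /ɡ/ and /v/) is in the target of rule 3 but the environment (before a nasal consonant) is not met → [i].

[petʃedʒedʒeddʒiv]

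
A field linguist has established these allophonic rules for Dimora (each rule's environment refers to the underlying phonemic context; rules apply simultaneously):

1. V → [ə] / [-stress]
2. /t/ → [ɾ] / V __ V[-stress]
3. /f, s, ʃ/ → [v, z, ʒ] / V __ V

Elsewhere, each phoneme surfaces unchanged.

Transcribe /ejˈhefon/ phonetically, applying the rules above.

/e/ (word-initial): in an unstressed syllable, so rule 1 applies → [ə].
/e/ (between /h/ and /f/) is in the target of rule 1 but the environment (in an unstressed syllable) is not met → [e].
Rule 3 applies to /f/ (between /e/ and /o/: between two vowels) → [v].
/o/ (between /f/ and /n/) occurs in an unstressed syllable → [ə] by rule 1.

[əjˈhevən]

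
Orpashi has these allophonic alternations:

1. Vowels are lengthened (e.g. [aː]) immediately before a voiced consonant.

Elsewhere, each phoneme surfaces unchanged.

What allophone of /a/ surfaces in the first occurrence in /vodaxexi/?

[a]

/a/ (between /d/ and /x/): rule 1 targets it, but not before a voiced consonant → unchanged [a].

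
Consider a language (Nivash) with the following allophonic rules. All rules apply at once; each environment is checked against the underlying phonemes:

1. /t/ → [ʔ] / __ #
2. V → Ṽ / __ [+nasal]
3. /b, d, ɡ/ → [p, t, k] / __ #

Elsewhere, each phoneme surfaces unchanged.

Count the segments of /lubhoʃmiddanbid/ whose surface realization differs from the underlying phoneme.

Segments that undergo a rule: /a/ → [ã] (rule 2); /d/ → [t] (rule 3).
All other segments surface unchanged.

2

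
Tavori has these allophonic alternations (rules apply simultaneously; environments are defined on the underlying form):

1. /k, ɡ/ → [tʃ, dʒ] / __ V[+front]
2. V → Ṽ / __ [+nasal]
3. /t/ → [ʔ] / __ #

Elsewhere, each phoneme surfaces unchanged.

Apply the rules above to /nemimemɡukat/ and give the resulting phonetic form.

[nẽmĩmẽmɡukaʔ]

/n/ (word-initial) is unaffected → [n].
/e/ (between /n/ and /m/): before a nasal consonant, so rule 2 applies → [ẽ].
/m/ (between /e/ and /i/) is unaffected → [m].
/i/ meets the environment for rule 2 (before a nasal consonant) → [ĩ].
/m/ (between /i/ and /e/) is unaffected → [m].
/e/ (between /m/ and /m/) occurs before a nasal consonant → [ẽ] by rule 2.
/m/ (between /e/ and /ɡ/) is unaffected → [m].
/ɡ/ (between /m/ and /u/): rule 1 targets it, but not before a front vowel → unchanged [ɡ].
/u/ (between /ɡ/ and /k/) is in the target of rule 2 but the environment (before a nasal consonant) is not met → [u].
/k/ (between /u/ and /a/): rule 1 targets it, but not before a front vowel → unchanged [k].
/a/ — between /k/ and /t/; rule 2 does not apply here → [a].
/t/ meets the environment for rule 3 (word-finally) → [ʔ].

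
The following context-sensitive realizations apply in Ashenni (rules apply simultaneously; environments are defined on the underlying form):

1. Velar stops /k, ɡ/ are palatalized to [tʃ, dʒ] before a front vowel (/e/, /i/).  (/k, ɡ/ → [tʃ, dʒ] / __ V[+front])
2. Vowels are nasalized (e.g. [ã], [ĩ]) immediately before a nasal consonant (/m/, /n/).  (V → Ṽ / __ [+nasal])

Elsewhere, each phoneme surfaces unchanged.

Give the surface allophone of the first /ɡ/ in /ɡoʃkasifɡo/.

/ɡ/ — word-initial; rule 1 does not apply here → [ɡ].

[ɡ]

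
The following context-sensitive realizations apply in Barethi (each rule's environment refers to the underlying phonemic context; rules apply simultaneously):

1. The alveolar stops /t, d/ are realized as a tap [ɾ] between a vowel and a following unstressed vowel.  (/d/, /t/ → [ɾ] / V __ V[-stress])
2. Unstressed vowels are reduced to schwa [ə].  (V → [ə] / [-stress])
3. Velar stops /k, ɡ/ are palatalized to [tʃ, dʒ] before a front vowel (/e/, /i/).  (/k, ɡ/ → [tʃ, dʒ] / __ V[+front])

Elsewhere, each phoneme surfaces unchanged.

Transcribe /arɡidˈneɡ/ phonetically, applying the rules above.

/a/ meets the environment for rule 2 (in an unstressed syllable) → [ə].
/ɡ/ meets the environment for rule 3 (before a front vowel) → [dʒ].
/i/ (between /ɡ/ and /d/): in an unstressed syllable, so rule 2 applies → [ə].
/d/ (between /i/ and /n/) is in the target of rule 1 but the environment (between a vowel and a following unstressed vowel) is not met → [d].
/e/ — between /n/ and /ɡ/; rule 2 does not apply here → [e].
/ɡ/ — word-final; rule 3 does not apply here → [ɡ].

[ərdʒədˈneɡ]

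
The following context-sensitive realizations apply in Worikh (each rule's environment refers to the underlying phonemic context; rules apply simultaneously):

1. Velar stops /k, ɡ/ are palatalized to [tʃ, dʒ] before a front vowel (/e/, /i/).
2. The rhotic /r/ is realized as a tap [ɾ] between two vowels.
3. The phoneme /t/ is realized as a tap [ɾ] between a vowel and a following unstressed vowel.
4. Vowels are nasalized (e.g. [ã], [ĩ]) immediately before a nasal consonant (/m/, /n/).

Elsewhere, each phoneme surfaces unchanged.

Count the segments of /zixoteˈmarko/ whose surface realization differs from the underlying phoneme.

2

Segments that undergo a rule: /t/ → [ɾ] (rule 3); /e/ → [ẽ] (rule 4).
All other segments surface unchanged.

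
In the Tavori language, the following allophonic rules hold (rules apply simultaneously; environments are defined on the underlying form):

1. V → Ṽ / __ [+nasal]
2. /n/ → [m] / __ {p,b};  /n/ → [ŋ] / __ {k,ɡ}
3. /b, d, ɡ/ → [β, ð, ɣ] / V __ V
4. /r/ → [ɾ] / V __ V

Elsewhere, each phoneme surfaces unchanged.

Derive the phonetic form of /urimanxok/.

[uɾĩmãnxok]

/u/ (word-initial) is in the target of rule 1 but the environment (before a nasal consonant) is not met → [u].
/r/ — between /u/ and /i/, between two vowels — surfaces as [ɾ] (rule 4).
/i/ meets the environment for rule 1 (before a nasal consonant) → [ĩ].
/m/ — not in any rule's target class → [m].
Rule 1 applies to /a/ (between /m/ and /n/: before a nasal consonant) → [ã].
/n/ (between /a/ and /x/): rule 2 targets it, but not before a labial or velar stop → unchanged [n].
/x/ stays [x].
/o/ (between /x/ and /k/) is in the target of rule 1 but the environment (before a nasal consonant) is not met → [o].
/k/ stays [k].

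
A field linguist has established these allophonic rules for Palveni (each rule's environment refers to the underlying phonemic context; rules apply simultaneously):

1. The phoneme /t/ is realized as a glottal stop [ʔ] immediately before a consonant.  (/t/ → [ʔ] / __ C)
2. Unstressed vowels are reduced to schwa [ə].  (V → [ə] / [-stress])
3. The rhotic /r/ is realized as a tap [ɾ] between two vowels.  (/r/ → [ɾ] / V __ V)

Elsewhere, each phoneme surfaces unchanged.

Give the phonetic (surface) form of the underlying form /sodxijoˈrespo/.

/s/ (word-initial): no rule targets it → [s].
/o/ meets the environment for rule 2 (in an unstressed syllable) → [ə].
/d/ stays [d].
/x/ stays [x].
Rule 2 applies to /i/ (between /x/ and /j/: in an unstressed syllable) → [ə].
/j/ — not in any rule's target class → [j].
/o/ (between /j/ and /r/): in an unstressed syllable, so rule 2 applies → [ə].
/r/ meets the environment for rule 3 (between two vowels) → [ɾ].
/e/ (between /r/ and /s/) is in the target of rule 2 but the environment (in an unstressed syllable) is not met → [e].
/s/ stays [s].
/p/ (between /s/ and /o/): no rule targets it → [p].
/o/ meets the environment for rule 2 (in an unstressed syllable) → [ə].

[sədxəjəˈɾespə]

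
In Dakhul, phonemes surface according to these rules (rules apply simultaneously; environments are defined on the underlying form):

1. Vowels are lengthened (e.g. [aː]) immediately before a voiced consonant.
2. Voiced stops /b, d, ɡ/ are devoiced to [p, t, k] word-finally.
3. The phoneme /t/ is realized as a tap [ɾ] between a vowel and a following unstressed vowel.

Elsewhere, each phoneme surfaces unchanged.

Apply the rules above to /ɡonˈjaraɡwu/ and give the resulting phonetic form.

/ɡ/ (word-initial) is in the target of rule 2 but the environment (word-finally) is not met → [ɡ].
Rule 1 applies to /o/ (between /ɡ/ and /n/: before a voiced consonant) → [oː].
/n/ (between /o/ and /j/) is unaffected → [n].
/j/ (between /n/ and /a/): no rule targets it → [j].
Rule 1 applies to /a/ (between /j/ and /r/: before a voiced consonant) → [aː].
/r/ — not in any rule's target class → [r].
/a/ (between /r/ and /ɡ/) occurs before a voiced consonant → [aː] by rule 1.
/ɡ/ — between /a/ and /w/; rule 2 does not apply here → [ɡ].
/w/ (between /ɡ/ and /u/) is unaffected → [w].
/u/ (word-final) is in the target of rule 1 but the environment (before a voiced consonant) is not met → [u].

[ɡoːnˈjaːraːɡwu]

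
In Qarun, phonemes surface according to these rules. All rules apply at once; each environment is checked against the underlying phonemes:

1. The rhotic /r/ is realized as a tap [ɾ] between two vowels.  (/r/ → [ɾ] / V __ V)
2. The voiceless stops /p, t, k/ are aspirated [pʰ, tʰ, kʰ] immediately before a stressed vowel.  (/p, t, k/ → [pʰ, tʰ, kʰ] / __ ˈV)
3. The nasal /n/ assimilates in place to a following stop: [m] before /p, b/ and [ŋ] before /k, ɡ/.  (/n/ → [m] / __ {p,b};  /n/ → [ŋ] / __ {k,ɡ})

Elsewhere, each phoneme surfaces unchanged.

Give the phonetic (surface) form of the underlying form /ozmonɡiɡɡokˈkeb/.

[ozmoŋɡiɡɡokˈkʰeb]

/n/ (between /o/ and /ɡ/) occurs before a labial or velar stop → [ŋ] by rule 3.
/k/ — between /o/ and /k/; rule 2 does not apply here → [k].
Rule 2 applies to /k/ (between /k/ and /e/: immediately before a stressed vowel) → [kʰ].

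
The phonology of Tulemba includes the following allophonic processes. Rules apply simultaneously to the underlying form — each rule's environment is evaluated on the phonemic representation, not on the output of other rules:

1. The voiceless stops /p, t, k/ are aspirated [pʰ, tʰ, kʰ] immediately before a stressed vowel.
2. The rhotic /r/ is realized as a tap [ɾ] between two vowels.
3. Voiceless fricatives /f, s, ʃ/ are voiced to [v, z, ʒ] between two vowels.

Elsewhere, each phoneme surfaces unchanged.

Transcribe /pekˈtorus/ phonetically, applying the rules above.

[pekˈtʰoɾus]

/p/ — word-initial; rule 1 does not apply here → [p].
/e/ (between /p/ and /k/): no rule targets it → [e].
/k/ (between /e/ and /t/) fails the environment for rule 1, so it stays [k].
/t/ (between /k/ and /o/): immediately before a stressed vowel, so rule 1 applies → [tʰ].
/o/ (between /t/ and /r/) is unaffected → [o].
Rule 2 applies to /r/ (between /o/ and /u/: between two vowels) → [ɾ].
/u/ (between /r/ and /s/) is unaffected → [u].
/s/ (word-final): rule 3 targets it, but not between two vowels → unchanged [s].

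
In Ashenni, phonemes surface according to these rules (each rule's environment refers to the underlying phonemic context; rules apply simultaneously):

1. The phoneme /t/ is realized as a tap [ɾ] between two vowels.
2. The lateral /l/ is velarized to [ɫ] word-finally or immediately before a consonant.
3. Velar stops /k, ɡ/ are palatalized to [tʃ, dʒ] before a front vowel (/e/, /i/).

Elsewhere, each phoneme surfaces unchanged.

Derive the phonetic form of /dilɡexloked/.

/d/ (word-initial) is unaffected → [d].
/i/ — not in any rule's target class → [i].
/l/ meets the environment for rule 2 (word-finally or immediately before a consonant) → [ɫ].
/ɡ/ (between /l/ and /e/): before a front vowel, so rule 3 applies → [dʒ].
/e/ — not in any rule's target class → [e].
/x/ (between /e/ and /l/) is unaffected → [x].
/l/ — between /x/ and /o/; rule 2 does not apply here → [l].
/o/ (between /l/ and /k/) is unaffected → [o].
/k/ meets the environment for rule 3 (before a front vowel) → [tʃ].
/e/ stays [e].
/d/ — not in any rule's target class → [d].

[diɫdʒexlotʃed]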